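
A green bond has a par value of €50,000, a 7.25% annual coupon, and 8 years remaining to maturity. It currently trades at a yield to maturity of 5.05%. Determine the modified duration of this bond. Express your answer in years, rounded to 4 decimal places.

6.1504 years

Periodic yield y = 0.0505. First find Macaulay duration:
  t   CF        PV=CF/(1+0.0505)^t    t·PV
  1     3,625.00     3,450.7377     3,450.7377
  2     3,625.00     3,284.8527     6,569.7054
  3     3,625.00     3,126.9421     9,380.8263
  4     3,625.00     2,976.6227    11,906.4907
  5     3,625.00     2,833.5294    14,167.6471
  6     3,625.00     2,697.3150    16,183.8901
  7     3,625.00     2,567.6488    17,973.5413
  8    53,625.00    36,157.5380   289,260.3040
  Σ                 57,095.1864   368,893.1426
P = 57,095.1864; Macaulay duration = 368,893.1426 / 57,095.1864 = 6.46102 years.
Modified duration = D_Mac / (1 + y) = 6.46102 / 1.0505 = 6.15042 years.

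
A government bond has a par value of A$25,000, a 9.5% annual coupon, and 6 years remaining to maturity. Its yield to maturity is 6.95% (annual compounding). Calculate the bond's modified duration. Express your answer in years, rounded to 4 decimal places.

4.5911 years

Periodic yield y = 0.0695. First find Macaulay duration:
  t   CF        PV=CF/(1+0.0695)^t    t·PV
  1     2,375.00     2,220.6639     2,220.6639
  2     2,375.00     2,076.3570     4,152.7141
  3     2,375.00     1,941.4278     5,824.2834
  4     2,375.00     1,815.2668     7,261.0671
  5     2,375.00     1,697.3041     8,486.5207
  6    27,375.00    18,292.3454   109,754.0727
  Σ                 28,043.3651   137,699.3219
P = 28,043.3651; Macaulay duration = 137,699.3219 / 28,043.3651 = 4.91023 years.
Modified duration = D_Mac / (1 + y) = 4.91023 / 1.0695 = 4.59114 years.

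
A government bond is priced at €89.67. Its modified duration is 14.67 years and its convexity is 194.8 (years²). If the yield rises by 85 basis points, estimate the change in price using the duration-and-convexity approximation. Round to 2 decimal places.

-€10.55

Duration effect: -D_mod·Δy = -14.67 × (+0.0085) = -0.124695
Convexity effect: ½·C·(Δy)² = 0.5 × 194.8 × (0.0085)² = +0.00703715
ΔP/P ≈ -0.124695 + 0.00703715 = -0.11765785
ΔP ≈ 89.67 × (-0.11765785) = -10.5503794095.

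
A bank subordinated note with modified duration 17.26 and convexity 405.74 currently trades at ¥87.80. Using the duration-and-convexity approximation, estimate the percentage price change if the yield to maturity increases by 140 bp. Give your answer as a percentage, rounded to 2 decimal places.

Duration effect: -D_mod·Δy = -17.26 × (+0.014) = -0.241640
Convexity effect: ½·C·(Δy)² = 0.5 × 405.74 × (0.014)² = +0.03976252
ΔP/P ≈ -0.241640 + 0.03976252 = -0.20187748
= -20.187748%.

-20.19%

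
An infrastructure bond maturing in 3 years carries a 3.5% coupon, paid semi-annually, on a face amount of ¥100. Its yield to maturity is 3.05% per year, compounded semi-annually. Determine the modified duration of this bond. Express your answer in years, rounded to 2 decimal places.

2.83 years

Periodic yield y = 0.01525. First find Macaulay duration:
  t   CF        PV=CF/(1+0.01525)^t    t·PV
  1         1.75         1.7237         1.7237
  2         1.75         1.6978         3.3956
  3         1.75         1.6723         5.0170
  4         1.75         1.6472         6.5888
  5         1.75         1.6225         8.1123
  6       101.75        92.9173       557.5036
  Σ                    101.2808       582.3410
P = 101.2808; Macaulay duration = 582.3410 / 101.2808 = 5.74977 half-year periods = 2.87488 years.
Modified duration = D_Mac / (1 + y) = 2.87488 / 1.01525 = 2.83170 years.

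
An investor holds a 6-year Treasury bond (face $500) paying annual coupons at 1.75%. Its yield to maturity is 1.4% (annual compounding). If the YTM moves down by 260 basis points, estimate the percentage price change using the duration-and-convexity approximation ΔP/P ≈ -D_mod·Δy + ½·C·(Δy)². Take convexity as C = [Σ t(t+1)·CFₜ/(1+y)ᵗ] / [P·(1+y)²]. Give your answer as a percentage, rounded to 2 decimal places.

+16.05%

With y = 0.014:
  t   CF        PV=CF/(1+0.014)^t    t·PV        t(t+1)·PV
  1         8.75         8.6292         8.6292          17.2584
  2         8.75         8.5101        17.0201          51.0603
  3         8.75         8.3926        25.1777         100.7107
  4         8.75         8.2767        33.1067         165.5336
  5         8.75         8.1624        40.8120         244.8722
  6       508.75       468.0332     2,808.1994      19,657.3958
  Σ                    510.0041     2,932.9451      20,236.8310
P = 510.0041; D_Mac = 5.75083 yrs; D_mod = 5.67143 yrs; C = 38.59161.
Duration effect: -5.67143 × (-0.026) = +0.147457
Convexity effect: 0.5 × 38.59161 × (-0.026)² = +0.0130440
ΔP/P ≈ +0.147457 + 0.0130440 = +0.160501 = +16.0501%.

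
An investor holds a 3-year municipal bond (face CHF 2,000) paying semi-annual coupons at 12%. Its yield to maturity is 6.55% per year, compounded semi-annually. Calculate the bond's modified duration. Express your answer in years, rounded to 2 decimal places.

2.55 years

Periodic yield y = 0.03275. First find Macaulay duration:
  t   CF        PV=CF/(1+0.03275)^t    t·PV
  1       120.00       116.1946       116.1946
  2       120.00       112.5099       225.0199
  3       120.00       108.9421       326.8262
  4       120.00       105.4874       421.9494
  5       120.00       102.1422       510.7110
  6     2,120.00     1,747.2886    10,483.7315
  Σ                  2,292.5648    12,084.4327
P = 2,292.5648; Macaulay duration = 12,084.4327 / 2,292.5648 = 5.27114 half-year periods = 2.63557 years.
Modified duration = D_Mac / (1 + y) = 2.63557 / 1.03275 = 2.55199 years.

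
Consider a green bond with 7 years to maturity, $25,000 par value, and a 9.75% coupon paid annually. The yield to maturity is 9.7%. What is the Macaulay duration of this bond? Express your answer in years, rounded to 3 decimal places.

5.389 years

Periodic yield y = 0.097. Discount each cash flow and weight by its year:
  t   CF        PV=CF/(1+0.097)^t    t·PV
  1     2,437.50     2,221.9690     2,221.9690
  2     2,437.50     2,025.4959     4,050.9918
  3     2,437.50     1,846.3955     5,539.1866
  4     2,437.50     1,683.1318     6,732.5270
  5     2,437.50     1,534.3042     7,671.5212
  6     2,437.50     1,398.6365     8,391.8190
  7    27,437.50    14,351.5281   100,460.6964
  Σ                 25,061.4610   135,068.7111
Price P = Σ PV = 25,061.4610.
Macaulay duration = Σ(t·PV) / P = 135,068.7111 / 25,061.4610 = 5.38950 years.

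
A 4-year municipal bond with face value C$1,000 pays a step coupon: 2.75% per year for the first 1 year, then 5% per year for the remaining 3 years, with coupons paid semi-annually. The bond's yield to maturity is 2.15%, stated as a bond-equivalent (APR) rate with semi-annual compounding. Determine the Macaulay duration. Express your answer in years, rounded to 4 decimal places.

3.7542 years

Periodic yield y = 0.01075. Discount each cash flow and weight by its period:
  t   CF        PV=CF/(1+0.01075)^t    t·PV
  1        13.75        13.6038        13.6038
  2        13.75        13.4591        26.9181
  3        25.00        24.2108        72.6323
  4        25.00        23.9533        95.8131
  5        25.00        23.6985       118.4926
  6        25.00        23.4465       140.6788
  7        25.00        23.1971       162.3797
  8     1,025.00       940.9659     7,527.7269
  Σ                  1,086.5348     8,158.2454
Price P = Σ PV = 1,086.5348.
Macaulay duration = Σ(t·PV) / P = 8,158.2454 / 1,086.5348 = 7.50850 half-year periods.
In years: 7.50850 / 2 = 3.75425 years.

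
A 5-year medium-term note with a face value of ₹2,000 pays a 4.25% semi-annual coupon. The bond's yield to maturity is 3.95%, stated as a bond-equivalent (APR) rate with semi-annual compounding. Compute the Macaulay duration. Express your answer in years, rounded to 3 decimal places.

4.560 years

Periodic yield y = 0.01975. Discount each cash flow and weight by its period:
  t   CF        PV=CF/(1+0.01975)^t    t·PV
  1        42.50        41.6769        41.6769
  2        42.50        40.8697        81.7394
  3        42.50        40.0782       120.2345
  4        42.50        39.3019       157.2078
  5        42.50        38.5408       192.7038
  6        42.50        37.7943       226.7660
  7        42.50        37.0623       259.4364
  8        42.50        36.3445       290.7563
  9        42.50        35.6406       320.7658
  10    2,042.50     1,679.6737    16,796.7371
  Σ                  2,026.9830    18,488.0241
Price P = Σ PV = 2,026.9830.
Macaulay duration = Σ(t·PV) / P = 18,488.0241 / 2,026.9830 = 9.12096 half-year periods.
In years: 9.12096 / 2 = 4.56048 years.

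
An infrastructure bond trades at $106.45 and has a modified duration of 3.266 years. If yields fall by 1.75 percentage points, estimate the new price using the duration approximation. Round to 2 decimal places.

Duration approximation: ΔP/P ≈ -D_mod · Δy = -3.266 × (-0.0175) = +0.057155.
New price ≈ 106.45 × (1 + 0.057155) = 112.53414975.

$112.53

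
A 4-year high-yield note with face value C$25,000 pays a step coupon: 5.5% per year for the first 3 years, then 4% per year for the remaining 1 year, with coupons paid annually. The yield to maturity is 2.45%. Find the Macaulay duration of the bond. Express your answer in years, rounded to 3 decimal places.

3.712 years

Periodic yield y = 0.0245. Discount each cash flow and weight by its year:
  t   CF        PV=CF/(1+0.0245)^t    t·PV
  1     1,375.00     1,342.1181     1,342.1181
  2     1,375.00     1,310.0226     2,620.0451
  3     1,375.00     1,278.6945     3,836.0836
  4    26,000.00    23,600.7333    94,402.9332
  Σ                 27,531.5685   102,201.1800
Price P = Σ PV = 27,531.5685.
Macaulay duration = Σ(t·PV) / P = 102,201.1800 / 27,531.5685 = 3.71215 years.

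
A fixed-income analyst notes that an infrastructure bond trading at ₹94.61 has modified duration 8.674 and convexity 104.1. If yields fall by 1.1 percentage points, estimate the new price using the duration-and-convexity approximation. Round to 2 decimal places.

₹104.23

Duration effect: -D_mod·Δy = -8.674 × (-0.011) = +0.095414
Convexity effect: ½·C·(Δy)² = 0.5 × 104.1 × (-0.011)² = +0.00629805
ΔP/P ≈ +0.095414 + 0.00629805 = +0.10171205
New price ≈ 94.61 × (1 + 0.10171205) = 104.2329770505.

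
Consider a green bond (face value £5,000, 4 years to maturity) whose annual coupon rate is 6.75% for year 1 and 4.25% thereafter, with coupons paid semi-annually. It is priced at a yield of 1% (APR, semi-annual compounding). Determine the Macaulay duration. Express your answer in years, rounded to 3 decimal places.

3.676 years

Periodic yield y = 0.005. Discount each cash flow and weight by its period:
  t   CF        PV=CF/(1+0.005)^t    t·PV
  1       168.75       167.9104       167.9104
  2       168.75       167.0751       334.1501
  3       106.25       104.6721       314.0162
  4       106.25       104.1513       416.6052
  5       106.25       103.6331       518.1657
  6       106.25       103.1175       618.7053
  7       106.25       102.6045       718.2317
  8     5,106.25     4,906.5201    39,252.1606
  Σ                  5,759.6841    42,339.9451
Price P = Σ PV = 5,759.6841.
Macaulay duration = Σ(t·PV) / P = 42,339.9451 / 5,759.6841 = 7.35109 half-year periods.
In years: 7.35109 / 2 = 3.67554 years.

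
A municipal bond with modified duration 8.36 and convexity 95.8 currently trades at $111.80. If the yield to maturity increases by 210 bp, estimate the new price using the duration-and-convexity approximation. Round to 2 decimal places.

$94.53

Duration effect: -D_mod·Δy = -8.36 × (+0.021) = -0.175560
Convexity effect: ½·C·(Δy)² = 0.5 × 95.8 × (0.021)² = +0.0211239
ΔP/P ≈ -0.175560 + 0.0211239 = -0.1544361
New price ≈ 111.80 × (1 - 0.1544361) = 94.53404402.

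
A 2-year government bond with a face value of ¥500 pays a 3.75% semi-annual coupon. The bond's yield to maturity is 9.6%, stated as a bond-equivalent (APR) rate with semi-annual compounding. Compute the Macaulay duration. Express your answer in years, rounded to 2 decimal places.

Periodic yield y = 0.048. Discount each cash flow and weight by its period:
  t   CF        PV=CF/(1+0.048)^t    t·PV
  1        9.375         8.9456         8.9456
  2        9.375         8.5359        17.0718
  3        9.375         8.1449        24.4348
  4      509.375       422.2722     1,689.0888
  Σ                    447.8986     1,739.5410
Price P = Σ PV = 447.8986.
Macaulay duration = Σ(t·PV) / P = 1,739.5410 / 447.8986 = 3.88378 half-year periods.
In years: 3.88378 / 2 = 1.94189 years.

1.94 years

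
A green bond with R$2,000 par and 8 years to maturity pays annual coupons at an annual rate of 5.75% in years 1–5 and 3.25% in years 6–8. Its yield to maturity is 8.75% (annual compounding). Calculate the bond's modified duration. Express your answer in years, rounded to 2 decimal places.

5.94 years

Periodic yield y = 0.0875. First find Macaulay duration:
  t   CF        PV=CF/(1+0.0875)^t    t·PV
  1       115.00       105.7471       105.7471
  2       115.00        97.2387       194.4775
  3       115.00        89.4149       268.2448
  4       115.00        82.2206       328.8825
  5       115.00        75.6052       378.0259
  6        65.00        39.2950       235.7703
  7        65.00        36.1334       252.9336
  8     2,065.00     1,055.5673     8,444.5385
  Σ                  1,581.2223    10,208.6201
P = 1,581.2223; Macaulay duration = 10,208.6201 / 1,581.2223 = 6.45616 years.
Modified duration = D_Mac / (1 + y) = 6.45616 / 1.0875 = 5.93670 years.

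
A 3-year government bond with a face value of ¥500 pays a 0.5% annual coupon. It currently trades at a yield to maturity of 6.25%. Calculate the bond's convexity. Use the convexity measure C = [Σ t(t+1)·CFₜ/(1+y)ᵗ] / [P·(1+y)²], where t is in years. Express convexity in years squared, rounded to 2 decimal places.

10.55

With y = 0.0625:
  t   CF        PV=CF/(1+0.0625)^t    t·PV        t(t+1)·PV
  1         2.50         2.3529         2.3529           4.7059
  2         2.50         2.2145         4.4291          13.2872
  3       502.50       418.9375     1,256.8125       5,027.2502
  Σ                    423.5050     1,263.5945       5,045.2432
P = 423.5050.
Convexity = Σ t(t+1)·PV / [P·(1+y)²] = 5,045.2432 / (423.5050 × 1.128906) = 10.55275.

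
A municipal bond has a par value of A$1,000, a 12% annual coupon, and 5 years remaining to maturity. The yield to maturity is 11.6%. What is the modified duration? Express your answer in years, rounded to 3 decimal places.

Periodic yield y = 0.116. First find Macaulay duration:
  t   CF        PV=CF/(1+0.116)^t    t·PV
  1       120.00       107.5269       107.5269
  2       120.00        96.3503       192.7005
  3       120.00        86.3354       259.0061
  4       120.00        77.3614       309.4457
  5     1,120.00       646.9892     3,234.9461
  Σ                  1,014.5631     4,103.6253
P = 1,014.5631; Macaulay duration = 4,103.6253 / 1,014.5631 = 4.04472 years.
Modified duration = D_Mac / (1 + y) = 4.04472 / 1.116 = 3.62430 years.

3.624 years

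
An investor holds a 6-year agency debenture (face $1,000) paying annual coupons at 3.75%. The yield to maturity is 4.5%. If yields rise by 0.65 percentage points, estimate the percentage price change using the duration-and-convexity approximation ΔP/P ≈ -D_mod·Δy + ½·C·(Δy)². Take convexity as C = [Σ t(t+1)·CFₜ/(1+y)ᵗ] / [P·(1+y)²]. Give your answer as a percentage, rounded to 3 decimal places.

With y = 0.045:
  t   CF        PV=CF/(1+0.045)^t    t·PV        t(t+1)·PV
  1        37.50        35.8852        35.8852          71.7703
  2        37.50        34.3399        68.6797         206.0392
  3        37.50        32.8611        98.5834         394.3335
  4        37.50        31.4461       125.7842         628.9210
  5        37.50        30.0919       150.4596         902.7574
  6     1,037.50       796.6918     4,780.1510      33,461.0568
  Σ                    961.3160     5,259.5430      35,664.8783
P = 961.3160; D_Mac = 5.47119 yrs; D_mod = 5.23559 yrs; C = 33.97363.
Duration effect: -5.23559 × (+0.0065) = -0.034031
Convexity effect: 0.5 × 33.97363 × (0.0065)² = +0.0007177
ΔP/P ≈ -0.034031 + 0.0007177 = -0.033314 = -3.3314%.

-3.331%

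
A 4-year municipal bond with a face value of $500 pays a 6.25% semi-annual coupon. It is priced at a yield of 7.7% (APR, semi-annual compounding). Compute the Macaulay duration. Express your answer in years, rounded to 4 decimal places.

Periodic yield y = 0.0385. Discount each cash flow and weight by its period:
  t   CF        PV=CF/(1+0.0385)^t    t·PV
  1       15.625        15.0457        15.0457
  2       15.625        14.4880        28.9759
  3       15.625        13.9508        41.8525
  4       15.625        13.4336        53.7346
  5       15.625        12.9356        64.6781
  6       15.625        12.4561        74.7364
  7       15.625        11.9943        83.9600
  8      515.625       381.1377     3,049.1020
  Σ                    475.4419     3,412.0853
Price P = Σ PV = 475.4419.
Macaulay duration = Σ(t·PV) / P = 3,412.0853 / 475.4419 = 7.17666 half-year periods.
In years: 7.17666 / 2 = 3.58833 years.

3.5883 years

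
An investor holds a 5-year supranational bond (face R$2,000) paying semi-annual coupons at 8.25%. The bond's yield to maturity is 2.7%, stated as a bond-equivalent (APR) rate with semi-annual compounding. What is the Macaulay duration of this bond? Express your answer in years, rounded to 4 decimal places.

Periodic yield y = 0.0135. Discount each cash flow and weight by its period:
  t   CF        PV=CF/(1+0.0135)^t    t·PV
  1        82.50        81.4011        81.4011
  2        82.50        80.3168       160.6336
  3        82.50        79.2470       237.7409
  4        82.50        78.1914       312.7656
  5        82.50        77.1499       385.7493
  6        82.50        76.1222       456.7333
  7        82.50        75.1083       525.7578
  8        82.50        74.1078       592.8624
  9        82.50        73.1207       658.0860
  10    2,082.50     1,821.1574    18,211.5739
  Σ                  2,515.9225    21,623.3039
Price P = Σ PV = 2,515.9225.
Macaulay duration = Σ(t·PV) / P = 21,623.3039 / 2,515.9225 = 8.59458 half-year periods.
In years: 8.59458 / 2 = 4.29729 years.

4.2973 years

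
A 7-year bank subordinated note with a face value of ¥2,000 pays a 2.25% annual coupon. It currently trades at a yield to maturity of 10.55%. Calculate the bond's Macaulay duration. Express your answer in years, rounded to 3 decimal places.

Periodic yield y = 0.1055. Discount each cash flow and weight by its year:
  t   CF        PV=CF/(1+0.1055)^t    t·PV
  1        45.00        40.7056        40.7056
  2        45.00        36.8210        73.6419
  3        45.00        33.3071        99.9212
  4        45.00        30.1285       120.5140
  5        45.00        27.2533       136.2664
  6        45.00        24.6524       147.9147
  7     2,045.00     1,013.4028     7,093.8193
  Σ                  1,206.2706     7,712.7831
Price P = Σ PV = 1,206.2706.
Macaulay duration = Σ(t·PV) / P = 7,712.7831 / 1,206.2706 = 6.39391 years.

6.394 years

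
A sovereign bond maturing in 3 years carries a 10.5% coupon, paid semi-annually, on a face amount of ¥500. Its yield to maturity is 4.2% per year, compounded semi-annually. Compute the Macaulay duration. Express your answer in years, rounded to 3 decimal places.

2.681 years

Periodic yield y = 0.021. Discount each cash flow and weight by its period:
  t   CF        PV=CF/(1+0.021)^t    t·PV
  1        26.25        25.7101        25.7101
  2        26.25        25.1813        50.3626
  3        26.25        24.6634        73.9901
  4        26.25        24.1561        96.6243
  5        26.25        23.6592       118.2961
  6       526.25       464.5556     2,787.3333
  Σ                    587.9256     3,152.3165
Price P = Σ PV = 587.9256.
Macaulay duration = Σ(t·PV) / P = 3,152.3165 / 587.9256 = 5.36176 half-year periods.
In years: 5.36176 / 2 = 2.68088 years.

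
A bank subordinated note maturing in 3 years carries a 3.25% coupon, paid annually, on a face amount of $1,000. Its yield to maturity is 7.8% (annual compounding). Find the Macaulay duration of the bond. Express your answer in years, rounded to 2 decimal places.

Periodic yield y = 0.078. Discount each cash flow and weight by its year:
  t   CF        PV=CF/(1+0.078)^t    t·PV
  1        32.50        30.1484        30.1484
  2        32.50        27.9670        55.9340
  3     1,032.50       824.2022     2,472.6066
  Σ                    882.3176     2,558.6891
Price P = Σ PV = 882.3176.
Macaulay duration = Σ(t·PV) / P = 2,558.6891 / 882.3176 = 2.89996 years.

2.90 years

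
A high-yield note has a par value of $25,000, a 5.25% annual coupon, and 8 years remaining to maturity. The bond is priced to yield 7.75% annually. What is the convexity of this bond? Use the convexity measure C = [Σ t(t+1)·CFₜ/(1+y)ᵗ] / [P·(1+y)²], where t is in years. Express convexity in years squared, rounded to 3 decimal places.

With y = 0.0775:
  t   CF        PV=CF/(1+0.0775)^t    t·PV        t(t+1)·PV
  1     1,312.50     1,218.0974     1,218.0974       2,436.1949
  2     1,312.50     1,130.4849     2,260.9697       6,782.9092
  3     1,312.50     1,049.1739     3,147.5217      12,590.0867
  4     1,312.50       973.7113     3,894.8451      19,474.2254
  5     1,312.50       903.6764     4,518.3818      27,110.2906
  6     1,312.50       838.6787     5,032.0725      35,224.5075
  7     1,312.50       778.3561     5,448.4930      43,587.9443
  8    26,312.50    14,481.8446   115,854.7567   1,042,692.8103
  Σ                 21,374.0233   141,375.1379   1,189,898.9689
P = 21,374.0233.
Convexity = Σ t(t+1)·PV / [P·(1+y)²] = 1,189,898.9689 / (21,374.0233 × 1.161006) = 47.95007.

47.950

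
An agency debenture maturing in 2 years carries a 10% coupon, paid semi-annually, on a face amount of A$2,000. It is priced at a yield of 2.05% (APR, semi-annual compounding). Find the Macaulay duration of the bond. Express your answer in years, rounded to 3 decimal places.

1.872 years

Periodic yield y = 0.01025. Discount each cash flow and weight by its period:
  t   CF        PV=CF/(1+0.01025)^t    t·PV
  1       100.00        98.9854        98.9854
  2       100.00        97.9811       195.9622
  3       100.00        96.9870       290.9609
  4     2,100.00     2,016.0619     8,064.2475
  Σ                  2,310.0154     8,650.1560
Price P = Σ PV = 2,310.0154.
Macaulay duration = Σ(t·PV) / P = 8,650.1560 / 2,310.0154 = 3.74463 half-year periods.
In years: 3.74463 / 2 = 1.87232 years.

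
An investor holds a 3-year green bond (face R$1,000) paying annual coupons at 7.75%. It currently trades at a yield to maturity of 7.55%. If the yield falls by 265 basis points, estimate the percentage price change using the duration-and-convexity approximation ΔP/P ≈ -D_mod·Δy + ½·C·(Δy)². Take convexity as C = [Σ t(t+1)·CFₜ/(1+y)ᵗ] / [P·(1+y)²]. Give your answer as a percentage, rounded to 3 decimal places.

With y = 0.0755:
  t   CF        PV=CF/(1+0.0755)^t    t·PV        t(t+1)·PV
  1        77.50        72.0595        72.0595         144.1190
  2        77.50        67.0009       134.0019         402.0056
  3     1,077.50       866.1359     2,598.4077      10,393.6307
  Σ                  1,005.1963     2,804.4690      10,939.7553
P = 1,005.1963; D_Mac = 2.78997 yrs; D_mod = 2.59412 yrs; C = 9.40884.
Duration effect: -2.59412 × (-0.0265) = +0.068744
Convexity effect: 0.5 × 9.40884 × (-0.0265)² = +0.0033037
ΔP/P ≈ +0.068744 + 0.0033037 = +0.072048 = +7.2048%.

+7.205%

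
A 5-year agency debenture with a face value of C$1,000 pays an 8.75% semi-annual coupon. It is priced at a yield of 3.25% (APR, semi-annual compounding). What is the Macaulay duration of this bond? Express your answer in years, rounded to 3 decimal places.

Periodic yield y = 0.01625. Discount each cash flow and weight by its period:
  t   CF        PV=CF/(1+0.01625)^t    t·PV
  1        43.75        43.0504        43.0504
  2        43.75        42.3620        84.7241
  3        43.75        41.6847       125.0540
  4        43.75        41.0181       164.0725
  5        43.75        40.3622       201.8112
  6        43.75        39.7168       238.3011
  7        43.75        39.0818       273.5723
  8        43.75        38.4568       307.6547
  9        43.75        37.8419       340.5772
  10    1,043.75       888.3639     8,883.6390
  Σ                  1,251.9388    10,662.4565
Price P = Σ PV = 1,251.9388.
Macaulay duration = Σ(t·PV) / P = 10,662.4565 / 1,251.9388 = 8.51676 half-year periods.
In years: 8.51676 / 2 = 4.25838 years.

4.258 years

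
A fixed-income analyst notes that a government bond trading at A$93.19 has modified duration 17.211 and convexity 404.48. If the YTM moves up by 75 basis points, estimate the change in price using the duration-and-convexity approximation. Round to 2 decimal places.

Duration effect: -D_mod·Δy = -17.211 × (+0.0075) = -0.1290825
Convexity effect: ½·C·(Δy)² = 0.5 × 404.48 × (0.0075)² = +0.0113760
ΔP/P ≈ -0.1290825 + 0.0113760 = -0.1177065
ΔP ≈ 93.19 × (-0.1177065) = -10.969068735.

-A$10.97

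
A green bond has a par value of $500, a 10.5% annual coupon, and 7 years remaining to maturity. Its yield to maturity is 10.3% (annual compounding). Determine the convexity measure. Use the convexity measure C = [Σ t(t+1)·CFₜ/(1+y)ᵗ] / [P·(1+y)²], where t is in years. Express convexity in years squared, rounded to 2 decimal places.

With y = 0.103:
  t   CF        PV=CF/(1+0.103)^t    t·PV        t(t+1)·PV
  1        52.50        47.5975        47.5975          95.1949
  2        52.50        43.1527        86.3055         258.9164
  3        52.50        39.1231       117.3692         469.4767
  4        52.50        35.4697       141.8787         709.3936
  5        52.50        32.1575       160.7873         964.7238
  6        52.50        29.1545       174.9273       1,224.4908
  7       552.50       278.1658     1,947.1604      15,577.2834
  Σ                    504.8207     2,676.0258      19,299.4796
P = 504.8207.
Convexity = Σ t(t+1)·PV / [P·(1+y)²] = 19,299.4796 / (504.8207 × 1.216609) = 31.42371.

31.42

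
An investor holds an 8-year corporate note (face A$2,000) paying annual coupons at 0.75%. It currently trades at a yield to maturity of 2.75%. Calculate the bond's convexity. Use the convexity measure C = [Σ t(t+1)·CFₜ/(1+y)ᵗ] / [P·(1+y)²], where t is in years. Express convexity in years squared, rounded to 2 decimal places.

With y = 0.0275:
  t   CF        PV=CF/(1+0.0275)^t    t·PV        t(t+1)·PV
  1        15.00        14.5985        14.5985          29.1971
  2        15.00        14.2078        28.4156          85.2469
  3        15.00        13.8276        41.4827         165.9308
  4        15.00        13.4575        53.8299         269.1497
  5        15.00        13.0973        65.4865         392.9193
  6        15.00        12.7468        76.4806         535.3645
  7        15.00        12.4056        86.8393         694.7147
  8     2,015.00     1,621.8863    12,975.0904     116,775.8138
  Σ                  1,716.2274    13,342.2238     118,948.3368
P = 1,716.2274.
Convexity = Σ t(t+1)·PV / [P·(1+y)²] = 118,948.3368 / (1,716.2274 × 1.055756) = 65.64775.

65.65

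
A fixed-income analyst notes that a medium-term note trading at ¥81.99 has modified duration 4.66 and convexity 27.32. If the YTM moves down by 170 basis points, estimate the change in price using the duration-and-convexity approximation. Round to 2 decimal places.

+¥6.82

Duration effect: -D_mod·Δy = -4.66 × (-0.017) = +0.079220
Convexity effect: ½·C·(Δy)² = 0.5 × 27.32 × (-0.017)² = +0.00394774
ΔP/P ≈ +0.079220 + 0.00394774 = +0.08316774
ΔP ≈ 81.99 × (+0.08316774) = +6.8189230026.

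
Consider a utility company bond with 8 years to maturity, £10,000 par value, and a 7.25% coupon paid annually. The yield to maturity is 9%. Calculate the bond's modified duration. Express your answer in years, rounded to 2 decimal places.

5.73 years

Periodic yield y = 0.09. First find Macaulay duration:
  t   CF        PV=CF/(1+0.09)^t    t·PV
  1       725.00       665.1376       665.1376
  2       725.00       610.2180     1,220.4360
  3       725.00       559.8330     1,679.4991
  4       725.00       513.6083     2,054.4331
  5       725.00       471.2003     2,356.0013
  6       725.00       432.2938     2,593.7629
  7       725.00       396.5998     2,776.1988
  8    10,725.00     5,382.5158    43,060.1268
  Σ                  9,031.4067    56,405.5955
P = 9,031.4067; Macaulay duration = 56,405.5955 / 9,031.4067 = 6.24549 years.
Modified duration = D_Mac / (1 + y) = 6.24549 / 1.09 = 5.72981 years.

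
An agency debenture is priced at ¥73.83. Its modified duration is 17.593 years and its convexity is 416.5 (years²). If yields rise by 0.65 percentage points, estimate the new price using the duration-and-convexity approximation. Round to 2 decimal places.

Duration effect: -D_mod·Δy = -17.593 × (+0.0065) = -0.1143545
Convexity effect: ½·C·(Δy)² = 0.5 × 416.5 × (0.0065)² = +0.0087985625
ΔP/P ≈ -0.1143545 + 0.0087985625 = -0.1055559375
New price ≈ 73.83 × (1 - 0.1055559375) = 66.036805134375.

¥66.04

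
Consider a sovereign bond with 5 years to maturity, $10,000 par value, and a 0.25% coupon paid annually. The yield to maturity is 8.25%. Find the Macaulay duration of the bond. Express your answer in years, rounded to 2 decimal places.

Periodic yield y = 0.0825. Discount each cash flow and weight by its year:
  t   CF        PV=CF/(1+0.0825)^t    t·PV
  1        25.00        23.0947        23.0947
  2        25.00        21.3346        42.6692
  3        25.00        19.7086        59.1259
  4        25.00        18.2066        72.8263
  5    10,025.00     6,744.4239    33,722.1193
  Σ                  6,826.7683    33,919.8354
Price P = Σ PV = 6,826.7683.
Macaulay duration = Σ(t·PV) / P = 33,919.8354 / 6,826.7683 = 4.96865 years.

4.97 years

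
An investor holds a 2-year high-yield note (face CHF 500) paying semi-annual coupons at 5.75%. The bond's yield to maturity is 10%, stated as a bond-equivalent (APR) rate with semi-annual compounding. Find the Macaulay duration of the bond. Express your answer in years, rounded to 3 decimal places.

1.914 years

Periodic yield y = 0.05. Discount each cash flow and weight by its period:
  t   CF        PV=CF/(1+0.05)^t    t·PV
  1       14.375        13.6905        13.6905
  2       14.375        13.0385        26.0771
  3       14.375        12.4177        37.2530
  4      514.375       423.1776     1,692.7103
  Σ                    462.3243     1,769.7309
Price P = Σ PV = 462.3243.
Macaulay duration = Σ(t·PV) / P = 1,769.7309 / 462.3243 = 3.82790 half-year periods.
In years: 3.82790 / 2 = 1.91395 years.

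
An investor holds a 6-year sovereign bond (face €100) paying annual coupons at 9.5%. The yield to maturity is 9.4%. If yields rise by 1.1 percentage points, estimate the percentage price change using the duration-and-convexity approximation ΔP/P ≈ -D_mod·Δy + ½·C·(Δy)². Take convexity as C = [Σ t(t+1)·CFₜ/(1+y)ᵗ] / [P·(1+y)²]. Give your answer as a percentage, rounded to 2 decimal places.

-4.71%

With y = 0.094:
  t   CF        PV=CF/(1+0.094)^t    t·PV        t(t+1)·PV
  1         9.50         8.6837         8.6837          17.3675
  2         9.50         7.9376        15.8752          47.6256
  3         9.50         7.2556        21.7667          87.0669
  4         9.50         6.6321        26.5286         132.6430
  5         9.50         6.0623        30.3115         181.8688
  6       109.50        63.8720       383.2317       2,682.6220
  Σ                    100.4433       486.3974       3,149.1937
P = 100.4433; D_Mac = 4.84251 yrs; D_mod = 4.42642 yrs; C = 26.19653.
Duration effect: -4.42642 × (+0.011) = -0.048691
Convexity effect: 0.5 × 26.19653 × (0.011)² = +0.0015849
ΔP/P ≈ -0.048691 + 0.0015849 = -0.047106 = -4.7106%.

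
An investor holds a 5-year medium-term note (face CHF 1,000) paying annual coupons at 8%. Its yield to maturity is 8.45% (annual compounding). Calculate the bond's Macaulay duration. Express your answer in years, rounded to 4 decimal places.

4.3053 years

Periodic yield y = 0.0845. Discount each cash flow and weight by its year:
  t   CF        PV=CF/(1+0.0845)^t    t·PV
  1        80.00        73.7667        73.7667
  2        80.00        68.0191       136.0382
  3        80.00        62.7193       188.1579
  4        80.00        57.8325       231.3299
  5     1,080.00       719.9063     3,599.5315
  Σ                    982.2439     4,228.8242
Price P = Σ PV = 982.2439.
Macaulay duration = Σ(t·PV) / P = 4,228.8242 / 982.2439 = 4.30527 years.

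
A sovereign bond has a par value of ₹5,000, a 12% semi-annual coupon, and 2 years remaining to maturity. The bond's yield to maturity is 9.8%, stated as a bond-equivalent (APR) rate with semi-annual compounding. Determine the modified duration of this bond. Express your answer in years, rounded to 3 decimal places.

1.754 years

Periodic yield y = 0.049. First find Macaulay duration:
  t   CF        PV=CF/(1+0.049)^t    t·PV
  1       300.00       285.9867       285.9867
  2       300.00       272.6279       545.2558
  3       300.00       259.8931       779.6794
  4     5,300.00     4,376.9735    17,507.8940
  Σ                  5,195.4812    19,118.8158
P = 5,195.4812; Macaulay duration = 19,118.8158 / 5,195.4812 = 3.67989 half-year periods = 1.83995 years.
Modified duration = D_Mac / (1 + y) = 1.83995 / 1.049 = 1.75400 years.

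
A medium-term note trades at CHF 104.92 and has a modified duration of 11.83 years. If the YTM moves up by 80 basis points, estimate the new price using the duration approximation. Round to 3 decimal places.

CHF 94.990

Duration approximation: ΔP/P ≈ -D_mod · Δy = -11.83 × (+0.008) = -0.094640.
New price ≈ 104.92 × (1 - 0.094640) = 94.9903712.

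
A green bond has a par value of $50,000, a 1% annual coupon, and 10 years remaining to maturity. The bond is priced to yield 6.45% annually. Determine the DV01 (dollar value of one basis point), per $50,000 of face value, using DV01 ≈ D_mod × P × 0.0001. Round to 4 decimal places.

$26.8282

Periodic yield y = 0.0645.
  t   CF        PV=CF/(1+0.0645)^t    t·PV
  1       500.00       469.7041       469.7041
  2       500.00       441.2439       882.4877
  3       500.00       414.5081     1,243.5243
  4       500.00       389.3923     1,557.5691
  5       500.00       365.7983     1,828.9915
  6       500.00       343.6339     2,061.8034
  7       500.00       322.8125     2,259.6875
  8       500.00       303.2527     2,426.0216
  9       500.00       284.8781     2,563.9026
  10   50,500.00    27,029.2951   270,292.9513
  Σ                 30,364.5189   285,586.6432
P = 30,364.5189; D_Mac = 9.40527 yrs; D_mod = 8.83539 yrs.
DV01 ≈ 8.83539 × 30,364.5189 × 0.0001 = 26.828243.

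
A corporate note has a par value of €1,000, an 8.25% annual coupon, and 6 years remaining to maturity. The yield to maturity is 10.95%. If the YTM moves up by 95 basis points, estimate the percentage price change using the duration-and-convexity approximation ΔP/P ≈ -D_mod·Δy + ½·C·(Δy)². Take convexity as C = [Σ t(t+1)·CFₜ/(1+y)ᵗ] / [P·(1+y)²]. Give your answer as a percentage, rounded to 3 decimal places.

-4.074%

With y = 0.1095:
  t   CF        PV=CF/(1+0.1095)^t    t·PV        t(t+1)·PV
  1        82.50        74.3578        74.3578         148.7156
  2        82.50        67.0192       134.0384         402.1153
  3        82.50        60.4049       181.2146         724.8586
  4        82.50        54.4433       217.7733       1,088.8667
  5        82.50        49.0702       245.3508       1,472.1046
  6     1,082.50       580.3154     3,481.8922      24,373.2451
  Σ                    885.6108     4,334.6272      28,209.9059
P = 885.6108; D_Mac = 4.89451 yrs; D_mod = 4.41145 yrs; C = 25.87642.
Duration effect: -4.41145 × (+0.0095) = -0.041909
Convexity effect: 0.5 × 25.87642 × (0.0095)² = +0.0011677
ΔP/P ≈ -0.041909 + 0.0011677 = -0.040741 = -4.0741%.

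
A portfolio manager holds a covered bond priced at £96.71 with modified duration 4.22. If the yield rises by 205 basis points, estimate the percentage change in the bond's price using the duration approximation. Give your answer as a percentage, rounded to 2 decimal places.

-8.65%

Duration approximation: ΔP/P ≈ -D_mod · Δy = -4.22 × (+0.0205) = -0.086510.
As a percentage: -8.6510%.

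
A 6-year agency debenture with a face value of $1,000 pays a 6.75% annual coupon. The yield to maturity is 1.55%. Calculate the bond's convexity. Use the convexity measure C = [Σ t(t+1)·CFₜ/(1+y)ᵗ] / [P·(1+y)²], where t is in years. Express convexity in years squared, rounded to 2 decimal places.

With y = 0.0155:
  t   CF        PV=CF/(1+0.0155)^t    t·PV        t(t+1)·PV
  1        67.50        66.4697        66.4697         132.9394
  2        67.50        65.4552       130.9103         392.7310
  3        67.50        64.4561       193.3683         773.4731
  4        67.50        63.4723       253.8891       1,269.4455
  5        67.50        62.5035       312.5174       1,875.1041
  6     1,067.50       973.3932     5,840.3593      40,882.5153
  Σ                  1,295.7499     6,797.5141      45,326.2084
P = 1,295.7499.
Convexity = Σ t(t+1)·PV / [P·(1+y)²] = 45,326.2084 / (1,295.7499 × 1.031240) = 33.92098.

33.92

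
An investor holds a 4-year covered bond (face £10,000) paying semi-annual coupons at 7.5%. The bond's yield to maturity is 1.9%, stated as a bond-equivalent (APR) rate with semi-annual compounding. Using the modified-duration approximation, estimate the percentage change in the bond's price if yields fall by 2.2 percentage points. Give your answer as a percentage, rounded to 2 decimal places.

+7.80%

Periodic yield y = 0.0095. Modified duration first:
  t   CF        PV=CF/(1+0.0095)^t    t·PV
  1       375.00       371.4710       371.4710
  2       375.00       367.9753       735.9505
  3       375.00       364.5124     1,093.5372
  4       375.00       361.0821     1,444.3284
  5       375.00       357.6841     1,788.4206
  6       375.00       354.3181     2,125.9085
  7       375.00       350.9837     2,456.8862
  8    10,375.00     9,619.1682    76,953.3457
  Σ                 12,147.1949    86,969.8482
P = 12,147.1949; D_Mac = 7.15967 half-year periods = 3.57983 yrs; D_mod = 3.57983/(1+0.0095) = 3.54614 yrs.
ΔP/P ≈ -D_mod · Δy = -3.54614 × (-0.022) = +0.078015 = +7.8015%.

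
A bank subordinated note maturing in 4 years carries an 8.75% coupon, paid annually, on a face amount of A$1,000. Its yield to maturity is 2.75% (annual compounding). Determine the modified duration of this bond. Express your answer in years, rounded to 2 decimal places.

Periodic yield y = 0.0275. First find Macaulay duration:
  t   CF        PV=CF/(1+0.0275)^t    t·PV
  1        87.50        85.1582        85.1582
  2        87.50        82.8790       165.7580
  3        87.50        80.6608       241.9824
  4     1,087.50       975.6677     3,902.6709
  Σ                  1,224.3657     4,395.5695
P = 1,224.3657; Macaulay duration = 4,395.5695 / 1,224.3657 = 3.59008 years.
Modified duration = D_Mac / (1 + y) = 3.59008 / 1.0275 = 3.49399 years.

3.49 years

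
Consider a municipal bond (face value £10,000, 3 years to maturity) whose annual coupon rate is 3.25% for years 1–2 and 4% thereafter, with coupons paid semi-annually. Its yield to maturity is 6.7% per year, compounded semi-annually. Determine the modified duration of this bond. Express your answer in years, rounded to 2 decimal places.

2.78 years

Periodic yield y = 0.0335. First find Macaulay duration:
  t   CF        PV=CF/(1+0.0335)^t    t·PV
  1       162.50       157.2327       157.2327
  2       162.50       152.1361       304.2723
  3       162.50       147.2048       441.6144
  4       162.50       142.4333       569.7331
  5       200.00       169.6202       848.1010
  6    10,200.00     8,370.2280    50,221.3678
  Σ                  9,138.8551    52,542.3212
P = 9,138.8551; Macaulay duration = 52,542.3212 / 9,138.8551 = 5.74933 half-year periods = 2.87467 years.
Modified duration = D_Mac / (1 + y) = 2.87467 / 1.0335 = 2.78149 years.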